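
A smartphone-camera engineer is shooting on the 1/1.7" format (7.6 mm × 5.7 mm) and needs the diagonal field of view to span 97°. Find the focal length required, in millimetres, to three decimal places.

Sensor diagonal = √(7.6² + 5.7²) = √90.2500 ≈ 9.5000 mm.
From α = 2·arctan(d/2f) we get f = d / (2·tan(α/2)).
With d = 9.5000 mm and α/2 = 48.5°, tan(α/2) ≈ 1.13029, so f ≈ 9.5000 / 2.26059 ≈ 4.2024 mm.

4.202 mm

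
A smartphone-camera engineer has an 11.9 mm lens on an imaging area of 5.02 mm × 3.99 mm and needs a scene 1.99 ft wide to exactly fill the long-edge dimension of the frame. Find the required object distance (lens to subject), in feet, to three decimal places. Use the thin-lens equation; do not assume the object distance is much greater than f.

4.756 ft

W: 1.99 ft × 304.8 mm/ft = 606.55 mm.
Magnification m = w/W = dᵢ/dₒ; combined with 1/f = 1/dₒ + 1/dᵢ this gives dₒ = f·(1 + W/w).
dₒ = 11.9 mm × (1 + 606.552/5.02) = 11.9 × 121.8271 ≈ 1449.742 mm = 1449.742/304.8 ft = 4.75637 ft.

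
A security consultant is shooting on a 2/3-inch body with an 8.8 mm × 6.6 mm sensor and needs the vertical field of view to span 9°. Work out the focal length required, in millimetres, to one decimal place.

41.9 mm

From α = 2·arctan(h/2f) we get f = h / (2·tan(α/2)).
With h = 6.6 mm and α/2 = 4.5°, tan(α/2) ≈ 0.07870, so f ≈ 6.6 / 0.15740 ≈ 41.9305 mm.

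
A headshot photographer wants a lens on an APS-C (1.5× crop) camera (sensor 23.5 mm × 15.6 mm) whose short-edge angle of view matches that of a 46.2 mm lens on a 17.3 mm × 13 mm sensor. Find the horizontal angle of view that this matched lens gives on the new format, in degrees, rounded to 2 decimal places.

Equal short-edge AOV ⇒ f₂ = f₁ · 15.6/13 = 46.2 × 1.20000 ≈ 55.4400 mm.
Horizontal AOV on the new format = 2·arctan(23.5 / (2 × 55.4400)) = 2·arctan(0.21194) ≈ 23.9325°.

23.93°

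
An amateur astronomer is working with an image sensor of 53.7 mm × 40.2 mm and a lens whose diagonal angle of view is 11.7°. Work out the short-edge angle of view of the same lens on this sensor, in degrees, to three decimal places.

7.027°

Sensor diagonal = √(53.7² + 40.2²) = √4499.7300 ≈ 67.0800 mm.
From the diagonal AOV: f = 67.0800 / (2·tan(5.85°)) = 67.0800 / 0.20492 ≈ 327.3536 mm.
Short-edge AOV = 2·arctan(40.2 / (2 × 327.3536)) = 2·arctan(0.06140) ≈ 7.0273°.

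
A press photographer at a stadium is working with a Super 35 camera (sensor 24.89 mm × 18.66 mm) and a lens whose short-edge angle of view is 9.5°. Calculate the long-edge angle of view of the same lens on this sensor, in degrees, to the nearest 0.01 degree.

From the short-edge AOV: f = 18.66 / (2·tan(4.75°)) = 18.66 / 0.16619 ≈ 112.2830 mm.
Long-edge AOV = 2·arctan(24.89 / (2 × 112.2830)) = 2·arctan(0.11084) ≈ 12.6492°.

12.65°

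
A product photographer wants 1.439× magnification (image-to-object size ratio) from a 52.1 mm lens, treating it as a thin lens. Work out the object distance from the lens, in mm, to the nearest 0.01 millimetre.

88.31 mm

With m = dᵢ/dₒ and 1/f = 1/dₒ + 1/dᵢ, substituting dᵢ = m·dₒ gives 1/f = (1 + 1/m)/dₒ, hence dₒ = f·(1 + 1/m).
dₒ = 52.1 × (1 + 1/1.439) = 52.1 × 1.69493 ≈ 88.306 mm.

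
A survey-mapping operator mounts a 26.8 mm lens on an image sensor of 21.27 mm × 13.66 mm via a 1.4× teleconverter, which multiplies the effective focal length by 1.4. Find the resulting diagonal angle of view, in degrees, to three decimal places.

Effective focal length f = 26.8 × 1.4 = 37.52 mm.
Sensor diagonal = √(21.27² + 13.66²) = √639.0085 ≈ 25.2786 mm.
α = 2·arctan(25.279 / (2 × 37.52)) = 2·arctan(0.33687) ≈ 37.2341°.

37.234°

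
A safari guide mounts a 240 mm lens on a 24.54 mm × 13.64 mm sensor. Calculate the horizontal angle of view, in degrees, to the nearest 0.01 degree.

Angle of view α = 2·arctan(w/2f) with w = 24.54 mm and f = 240 mm.
w/2f = 0.05112; arctan(0.05112) ≈ 2.9267°, so α ≈ 5.8534°.

5.85°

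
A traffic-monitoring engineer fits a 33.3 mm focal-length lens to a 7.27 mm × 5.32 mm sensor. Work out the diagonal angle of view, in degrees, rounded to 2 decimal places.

15.41°

Sensor diagonal = √(7.27² + 5.32²) = √81.1553 ≈ 9.0086 mm.
Angle of view α = 2·arctan(d/2f) with d = 9.0086 mm and f = 33.3 mm.
d/2f = 0.13526; arctan(0.13526) ≈ 7.7033°, so α ≈ 15.4067°.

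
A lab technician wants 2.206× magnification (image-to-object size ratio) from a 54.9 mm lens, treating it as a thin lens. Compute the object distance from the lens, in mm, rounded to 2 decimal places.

79.79 mm

With m = dᵢ/dₒ and 1/f = 1/dₒ + 1/dᵢ, substituting dᵢ = m·dₒ gives 1/f = (1 + 1/m)/dₒ, hence dₒ = f·(1 + 1/m).
dₒ = 54.9 × (1 + 1/2.206) = 54.9 × 1.45331 ≈ 79.787 mm.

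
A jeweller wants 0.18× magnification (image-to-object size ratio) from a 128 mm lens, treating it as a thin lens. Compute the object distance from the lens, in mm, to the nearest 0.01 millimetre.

839.11 mm

With m = dᵢ/dₒ and 1/f = 1/dₒ + 1/dᵢ, substituting dᵢ = m·dₒ gives 1/f = (1 + 1/m)/dₒ, hence dₒ = f·(1 + 1/m).
dₒ = 128 × (1 + 1/0.18) = 128 × 6.55556 ≈ 839.111 mm.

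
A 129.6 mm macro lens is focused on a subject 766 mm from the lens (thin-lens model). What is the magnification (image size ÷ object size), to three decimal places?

Thin lens: 1/f = 1/dₒ + 1/dᵢ → 1/dᵢ = 1/129.6 − 1/766 = 0.0064106 mm⁻¹, so dᵢ ≈ 155.9925 mm.
Magnification m = dᵢ/dₒ = 155.9925/766 ≈ 0.20365.

0.204×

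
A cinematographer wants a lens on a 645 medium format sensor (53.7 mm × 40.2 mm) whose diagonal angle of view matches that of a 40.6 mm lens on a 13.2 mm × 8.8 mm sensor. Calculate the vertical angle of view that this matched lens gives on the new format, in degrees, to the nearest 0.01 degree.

13.36°

Sensor diagonal = √(13.2² + 8.8²) = √251.6800 ≈ 15.8644 mm.
Sensor diagonal = √(53.7² + 40.2²) = √4499.7300 ≈ 67.0800 mm.
Equal diagonal AOV ⇒ f₂ = f₁ · 67.0800/15.8644 = 40.6 × 4.22833 ≈ 171.6702 mm.
Vertical AOV on the new format = 2·arctan(40.2 / (2 × 171.6702)) = 2·arctan(0.11708) ≈ 13.3561°.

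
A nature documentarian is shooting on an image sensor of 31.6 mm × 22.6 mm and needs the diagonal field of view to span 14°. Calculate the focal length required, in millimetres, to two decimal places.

Sensor diagonal = √(31.6² + 22.6²) = √1509.3200 ≈ 38.8500 mm.
From α = 2·arctan(d/2f) we get f = d / (2·tan(α/2)).
With d = 38.8500 mm and α/2 = 7°, tan(α/2) ≈ 0.12278, so f ≈ 38.8500 / 0.24557 ≈ 158.2038 mm.

158.20 mm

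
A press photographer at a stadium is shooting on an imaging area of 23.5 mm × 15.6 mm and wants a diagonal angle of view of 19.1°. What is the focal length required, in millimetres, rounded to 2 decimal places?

Sensor diagonal = √(23.5² + 15.6²) = √795.6100 ≈ 28.2066 mm.
From α = 2·arctan(d/2f) we get f = d / (2·tan(α/2)).
With d = 28.2066 mm and α/2 = 9.55°, tan(α/2) ≈ 0.16824, so f ≈ 28.2066 / 0.33648 ≈ 83.8284 mm.

83.83 mm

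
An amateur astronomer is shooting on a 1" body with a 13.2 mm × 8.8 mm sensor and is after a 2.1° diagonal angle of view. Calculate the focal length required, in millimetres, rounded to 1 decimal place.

Sensor diagonal = √(13.2² + 8.8²) = √251.6800 ≈ 15.8644 mm.
From α = 2·arctan(d/2f) we get f = d / (2·tan(α/2)).
With d = 15.8644 mm and α/2 = 1.05°, tan(α/2) ≈ 0.01833, so f ≈ 15.8644 / 0.03666 ≈ 432.7918 mm.

432.8 mm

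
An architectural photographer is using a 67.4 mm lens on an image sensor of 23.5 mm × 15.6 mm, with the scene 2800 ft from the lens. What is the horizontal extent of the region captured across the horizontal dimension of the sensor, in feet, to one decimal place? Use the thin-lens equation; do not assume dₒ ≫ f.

976.2 ft

dₒ: 2800 ft × 304.8 mm/ft = 853439.97 mm.
Similar triangles through the lens centre give W/dₒ = w/dᵢ; with 1/f = 1/dₒ + 1/dᵢ this gives W = w·(dₒ − f)/f.
W = 23.5 mm × (853440 − 67.4) / 67.4 = 23.5 × 12661.3141 ≈ 297540.882 mm = 297540.882/304.8 ft = 976.184 ft.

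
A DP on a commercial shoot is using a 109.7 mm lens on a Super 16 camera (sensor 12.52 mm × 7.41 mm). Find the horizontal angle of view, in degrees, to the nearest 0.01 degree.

Angle of view α = 2·arctan(w/2f) with w = 12.52 mm and f = 109.7 mm.
w/2f = 0.05706; arctan(0.05706) ≈ 3.2660°, so α ≈ 6.5321°.

6.53°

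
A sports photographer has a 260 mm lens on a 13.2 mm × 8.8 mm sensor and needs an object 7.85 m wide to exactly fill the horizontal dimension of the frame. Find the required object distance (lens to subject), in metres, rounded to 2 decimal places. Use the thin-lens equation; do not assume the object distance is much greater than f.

W: 7.85 m = 7850 mm.
Magnification m = w/W = dᵢ/dₒ; combined with 1/f = 1/dₒ + 1/dᵢ this gives dₒ = f·(1 + W/w).
dₒ = 260 mm × (1 + 7850/13.2) = 260 × 595.6970 ≈ 154881.212 mm = 154.881 m.

154.88 m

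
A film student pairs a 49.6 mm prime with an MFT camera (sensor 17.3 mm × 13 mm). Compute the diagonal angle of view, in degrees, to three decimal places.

Sensor diagonal = √(17.3² + 13²) = √468.2900 ≈ 21.6400 mm.
Angle of view α = 2·arctan(d/2f) with d = 21.6400 mm and f = 49.6 mm.
d/2f = 0.21815; arctan(0.21815) ≈ 12.3060°, so α ≈ 24.6120°.

24.612°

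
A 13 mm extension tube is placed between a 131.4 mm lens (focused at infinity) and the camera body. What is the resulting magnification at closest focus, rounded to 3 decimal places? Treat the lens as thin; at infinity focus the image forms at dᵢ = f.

The tube moves the image plane from f to f + e, so dᵢ = 131.4 + 13 = 144.4 mm. Focus is achieved when 1/f = 1/dₒ + 1/dᵢ, giving dₒ = 1/(1/f − 1/(f+e)).
Magnification m = dᵢ/dₒ = (f+e)·(1/f − 1/(f+e)) = e/f = 13/131.4 ≈ 0.0989.

0.099×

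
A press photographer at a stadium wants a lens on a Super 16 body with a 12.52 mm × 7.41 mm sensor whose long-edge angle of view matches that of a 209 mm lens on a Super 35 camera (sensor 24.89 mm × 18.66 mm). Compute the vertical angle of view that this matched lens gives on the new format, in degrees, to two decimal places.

4.04°

Equal long-edge AOV ⇒ f₂ = f₁ · 12.52/24.89 = 209 × 0.50301 ≈ 105.1298 mm.
Vertical AOV on the new format = 2·arctan(7.41 / (2 × 105.1298)) = 2·arctan(0.03524) ≈ 4.0368°.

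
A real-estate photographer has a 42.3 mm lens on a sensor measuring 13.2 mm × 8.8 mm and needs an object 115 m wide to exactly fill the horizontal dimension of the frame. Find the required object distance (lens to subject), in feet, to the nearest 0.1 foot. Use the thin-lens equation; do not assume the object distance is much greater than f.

W: 115 m = 115000 mm.
Magnification m = w/W = dᵢ/dₒ; combined with 1/f = 1/dₒ + 1/dᵢ this gives dₒ = f·(1 + W/w).
dₒ = 42.3 mm × (1 + 115000/13.2) = 42.3 × 8713.1212 ≈ 368565.027 mm = 368565.027/304.8 ft = 1209.2 ft.

1209.2 ft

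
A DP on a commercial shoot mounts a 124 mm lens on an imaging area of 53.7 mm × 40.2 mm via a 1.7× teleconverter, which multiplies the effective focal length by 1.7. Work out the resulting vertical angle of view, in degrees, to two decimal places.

10.89°

Effective focal length f = 124 × 1.7 = 210.8 mm.
α = 2·arctan(40.2 / (2 × 210.8)) = 2·arctan(0.09535) ≈ 10.8935°.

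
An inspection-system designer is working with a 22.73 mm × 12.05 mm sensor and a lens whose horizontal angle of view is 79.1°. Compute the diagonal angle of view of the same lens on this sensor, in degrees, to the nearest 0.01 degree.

From the horizontal AOV: f = 22.73 / (2·tan(39.55°)) = 22.73 / 1.65161 ≈ 13.7624 mm.
Sensor diagonal = √(22.73² + 12.05²) = √661.8554 ≈ 25.7266 mm.
Diagonal AOV = 2·arctan(25.7266 / (2 × 13.7624)) = 2·arctan(0.93467) ≈ 86.1320°.

86.13°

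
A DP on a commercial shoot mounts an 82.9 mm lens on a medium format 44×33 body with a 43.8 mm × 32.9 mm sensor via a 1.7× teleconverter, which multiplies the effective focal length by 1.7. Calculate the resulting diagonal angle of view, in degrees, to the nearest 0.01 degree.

Effective focal length f = 82.9 × 1.7 = 140.93 mm.
Sensor diagonal = √(43.8² + 32.9²) = √3000.8500 ≈ 54.7800 mm.
α = 2·arctan(54.780 / (2 × 140.93)) = 2·arctan(0.19435) ≈ 21.9969°.

22.00°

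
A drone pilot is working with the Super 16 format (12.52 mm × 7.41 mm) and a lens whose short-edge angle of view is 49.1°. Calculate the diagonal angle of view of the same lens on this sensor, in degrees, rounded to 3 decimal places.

83.773°

From the short-edge AOV: f = 7.41 / (2·tan(24.55°)) = 7.41 / 0.91356 ≈ 8.1111 mm.
Sensor diagonal = √(12.52² + 7.41²) = √211.6585 ≈ 14.5485 mm.
Diagonal AOV = 2·arctan(14.5485 / (2 × 8.1111)) = 2·arctan(0.89682) ≈ 83.7730°.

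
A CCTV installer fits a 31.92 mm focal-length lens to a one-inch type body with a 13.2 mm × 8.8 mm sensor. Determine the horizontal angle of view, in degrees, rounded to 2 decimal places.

Angle of view α = 2·arctan(w/2f) with w = 13.2 mm and f = 31.92 mm.
w/2f = 0.20677; arctan(0.20677) ≈ 11.6822°, so α ≈ 23.3645°.

23.36°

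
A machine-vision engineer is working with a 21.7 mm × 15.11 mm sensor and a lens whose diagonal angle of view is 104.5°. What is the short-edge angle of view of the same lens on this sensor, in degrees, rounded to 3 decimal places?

Sensor diagonal = √(21.7² + 15.11²) = √699.2021 ≈ 26.4424 mm.
From the diagonal AOV: f = 26.4424 / (2·tan(52.25°)) = 26.4424 / 2.58304 ≈ 10.2370 mm.
Short-edge AOV = 2·arctan(15.11 / (2 × 10.2370)) = 2·arctan(0.73801) ≈ 72.8556°.

72.856°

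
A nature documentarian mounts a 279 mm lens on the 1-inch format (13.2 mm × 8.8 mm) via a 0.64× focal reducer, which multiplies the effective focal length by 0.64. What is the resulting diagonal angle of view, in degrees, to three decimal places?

Effective focal length f = 279 × 0.64 = 178.56 mm.
Sensor diagonal = √(13.2² + 8.8²) = √251.6800 ≈ 15.8644 mm.
α = 2·arctan(15.864 / (2 × 178.56)) = 2·arctan(0.04442) ≈ 5.0872°.

5.087°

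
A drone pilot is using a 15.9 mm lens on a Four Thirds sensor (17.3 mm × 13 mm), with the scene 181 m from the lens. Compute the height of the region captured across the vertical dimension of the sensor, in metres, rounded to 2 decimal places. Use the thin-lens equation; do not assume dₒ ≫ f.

147.97 m

dₒ: 181 m = 181000 mm.
Similar triangles through the lens centre give W/dₒ = h/dᵢ; with 1/f = 1/dₒ + 1/dᵢ this gives W = h·(dₒ − f)/f.
W = 13 mm × (181000 − 15.9) / 15.9 = 13 × 11382.6478 ≈ 147974.421 mm = 147.974 m.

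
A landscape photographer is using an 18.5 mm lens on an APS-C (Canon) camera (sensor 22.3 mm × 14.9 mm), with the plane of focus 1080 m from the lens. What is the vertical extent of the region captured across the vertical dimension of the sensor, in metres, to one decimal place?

dₒ: 1080 m = 1.08e+06 mm.
Similar triangles through the lens centre give W/dₒ = h/dᵢ; with 1/f = 1/dₒ + 1/dᵢ this gives W = h·(dₒ − f)/f.
W = 14.9 mm × (1.08e+06 − 18.5) / 18.5 = 14.9 × 58377.3784 ≈ 869822.938 mm = 869.823 m.

869.8 m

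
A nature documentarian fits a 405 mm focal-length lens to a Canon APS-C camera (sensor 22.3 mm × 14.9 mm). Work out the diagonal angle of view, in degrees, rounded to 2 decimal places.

Sensor diagonal = √(22.3² + 14.9²) = √719.3000 ≈ 26.8198 mm.
Angle of view α = 2·arctan(d/2f) with d = 26.8198 mm and f = 405 mm.
d/2f = 0.03311; arctan(0.03311) ≈ 1.8964°, so α ≈ 3.7928°.

3.79°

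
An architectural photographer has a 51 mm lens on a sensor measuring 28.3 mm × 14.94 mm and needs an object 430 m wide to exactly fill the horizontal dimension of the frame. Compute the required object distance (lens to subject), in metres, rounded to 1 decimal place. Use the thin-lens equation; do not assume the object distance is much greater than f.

775.0 m

W: 430 m = 430000 mm.
Magnification m = w/W = dᵢ/dₒ; combined with 1/f = 1/dₒ + 1/dᵢ this gives dₒ = f·(1 + W/w).
dₒ = 51 mm × (1 + 430000/28.3) = 51 × 15195.3463 ≈ 774962.661 mm = 774.963 m.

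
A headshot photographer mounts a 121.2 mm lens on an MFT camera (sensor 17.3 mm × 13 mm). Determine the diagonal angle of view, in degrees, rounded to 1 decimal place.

10.2°

Sensor diagonal = √(17.3² + 13²) = √468.2900 ≈ 21.6400 mm.
Angle of view α = 2·arctan(d/2f) with d = 21.6400 mm and f = 121.2 mm.
d/2f = 0.08927; arctan(0.08927) ≈ 5.1015°, so α ≈ 10.2030°.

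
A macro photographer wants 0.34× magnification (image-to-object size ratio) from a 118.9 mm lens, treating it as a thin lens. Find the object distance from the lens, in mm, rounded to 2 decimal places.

468.61 mm

With m = dᵢ/dₒ and 1/f = 1/dₒ + 1/dᵢ, substituting dᵢ = m·dₒ gives 1/f = (1 + 1/m)/dₒ, hence dₒ = f·(1 + 1/m).
dₒ = 118.9 × (1 + 1/0.34) = 118.9 × 3.94118 ≈ 468.606 mm.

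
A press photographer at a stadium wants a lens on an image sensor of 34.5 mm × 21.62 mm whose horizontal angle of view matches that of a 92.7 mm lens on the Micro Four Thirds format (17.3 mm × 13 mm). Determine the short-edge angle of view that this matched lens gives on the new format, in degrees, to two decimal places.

6.69°

Equal horizontal AOV ⇒ f₂ = f₁ · 34.5/17.3 = 92.7 × 1.99422 ≈ 184.8642 mm.
Short-edge AOV on the new format = 2·arctan(21.62 / (2 × 184.8642)) = 2·arctan(0.05848) ≈ 6.6932°.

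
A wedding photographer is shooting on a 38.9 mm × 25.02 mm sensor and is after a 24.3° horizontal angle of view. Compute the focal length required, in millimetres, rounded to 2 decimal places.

90.34 mm

From α = 2·arctan(w/2f) we get f = w / (2·tan(α/2)).
With w = 38.9 mm and α/2 = 12.15°, tan(α/2) ≈ 0.21529, so f ≈ 38.9 / 0.43059 ≈ 90.3414 mm.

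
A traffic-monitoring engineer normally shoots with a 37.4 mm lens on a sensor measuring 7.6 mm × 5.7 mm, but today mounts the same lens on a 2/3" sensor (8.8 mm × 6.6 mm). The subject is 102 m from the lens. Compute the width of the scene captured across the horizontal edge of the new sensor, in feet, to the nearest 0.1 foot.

The focal length stays 37.4 mm; the relevant sensor dimension is now w = 8.8 mm. Object distance dₒ = 102 m = 102000 mm.
Thin-lens field width W = w·(dₒ − f)/f = 8.8 × (102000 − 37.4)/37.4 ≈ 23991.200 mm = 23991.200/304.8 ft = 78.7113 ft.

78.7 ft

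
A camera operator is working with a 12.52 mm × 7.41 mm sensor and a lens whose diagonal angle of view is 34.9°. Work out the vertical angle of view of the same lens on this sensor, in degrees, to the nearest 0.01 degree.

Sensor diagonal = √(12.52² + 7.41²) = √211.6585 ≈ 14.5485 mm.
From the diagonal AOV: f = 14.5485 / (2·tan(17.45°)) = 14.5485 / 0.62868 ≈ 23.1414 mm.
Vertical AOV = 2·arctan(7.41 / (2 × 23.1414)) = 2·arctan(0.16010) ≈ 18.1921°.

18.19°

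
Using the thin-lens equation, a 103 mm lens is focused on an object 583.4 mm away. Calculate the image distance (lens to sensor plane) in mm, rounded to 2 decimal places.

1/dᵢ = 1/f − 1/dₒ = 1/103 − 1/583.4 = 0.0079946 mm⁻¹.
dᵢ = 1/0.0079946 ≈ 125.0837 mm.

125.08 mm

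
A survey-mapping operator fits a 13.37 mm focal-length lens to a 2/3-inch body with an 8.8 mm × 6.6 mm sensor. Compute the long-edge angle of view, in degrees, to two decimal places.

36.43°

Angle of view α = 2·arctan(w/2f) with w = 8.8 mm and f = 13.37 mm.
w/2f = 0.32909; arctan(0.32909) ≈ 18.2161°, so α ≈ 36.4322°.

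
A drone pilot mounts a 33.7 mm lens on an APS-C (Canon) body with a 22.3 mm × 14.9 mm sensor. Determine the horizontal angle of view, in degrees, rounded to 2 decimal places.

Angle of view α = 2·arctan(w/2f) with w = 22.3 mm and f = 33.7 mm.
w/2f = 0.33086; arctan(0.33086) ≈ 18.3073°, so α ≈ 36.6147°.

36.61°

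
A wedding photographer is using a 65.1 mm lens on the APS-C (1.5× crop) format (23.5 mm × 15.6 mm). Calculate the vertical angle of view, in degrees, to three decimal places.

Angle of view α = 2·arctan(h/2f) with h = 15.6 mm and f = 65.1 mm.
h/2f = 0.11982; arctan(0.11982) ≈ 6.8324°, so α ≈ 13.6647°.

13.665°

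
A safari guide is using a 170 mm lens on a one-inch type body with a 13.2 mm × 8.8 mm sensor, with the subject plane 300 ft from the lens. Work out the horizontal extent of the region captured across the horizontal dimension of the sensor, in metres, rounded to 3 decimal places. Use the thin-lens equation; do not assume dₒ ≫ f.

7.087 m

dₒ: 300 ft × 304.8 mm/ft = 91440.00 mm.
Similar triangles through the lens centre give W/dₒ = w/dᵢ; with 1/f = 1/dₒ + 1/dᵢ this gives W = w·(dₒ − f)/f.
W = 13.2 mm × (91440 − 170) / 170 = 13.2 × 536.8823 ≈ 7086.847 mm = 7.08685 m.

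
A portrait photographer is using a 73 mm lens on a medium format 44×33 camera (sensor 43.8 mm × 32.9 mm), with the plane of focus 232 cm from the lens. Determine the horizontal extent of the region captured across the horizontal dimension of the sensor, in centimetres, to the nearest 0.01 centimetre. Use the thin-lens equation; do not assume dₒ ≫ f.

134.82 cm

dₒ: 232 cm = 2320 mm.
Similar triangles through the lens centre give W/dₒ = w/dᵢ; with 1/f = 1/dₒ + 1/dᵢ this gives W = w·(dₒ − f)/f.
W = 43.8 mm × (2320 − 73) / 73 = 43.8 × 30.7808 ≈ 1348.200 mm = 134.82 cm.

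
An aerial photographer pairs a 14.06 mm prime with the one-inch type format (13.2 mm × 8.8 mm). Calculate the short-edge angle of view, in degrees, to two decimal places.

34.75°

Angle of view α = 2·arctan(h/2f) with h = 8.8 mm and f = 14.06 mm.
h/2f = 0.31294; arctan(0.31294) ≈ 17.3772°, so α ≈ 34.7545°.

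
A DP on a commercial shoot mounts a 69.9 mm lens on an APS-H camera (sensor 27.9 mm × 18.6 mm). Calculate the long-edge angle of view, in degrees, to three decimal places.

Angle of view α = 2·arctan(w/2f) with w = 27.9 mm and f = 69.9 mm.
w/2f = 0.19957; arctan(0.19957) ≈ 11.2863°, so α ≈ 22.5726°.

22.573°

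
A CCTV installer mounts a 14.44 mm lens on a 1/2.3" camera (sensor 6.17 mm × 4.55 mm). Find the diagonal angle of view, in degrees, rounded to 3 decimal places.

Sensor diagonal = √(6.17² + 4.55²) = √58.7714 ≈ 7.6663 mm.
Angle of view α = 2·arctan(d/2f) with d = 7.6663 mm and f = 14.44 mm.
d/2f = 0.26545; arctan(0.26545) ≈ 14.8664°, so α ≈ 29.7328°.

29.733°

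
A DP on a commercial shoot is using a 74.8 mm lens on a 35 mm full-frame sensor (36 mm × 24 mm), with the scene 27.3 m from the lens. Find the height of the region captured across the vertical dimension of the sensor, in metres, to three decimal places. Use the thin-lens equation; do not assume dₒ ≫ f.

8.735 m

dₒ: 27.3 m = 27300 mm.
Similar triangles through the lens centre give W/dₒ = h/dᵢ; with 1/f = 1/dₒ + 1/dᵢ this gives W = h·(dₒ − f)/f.
W = 24 mm × (27300 − 74.8) / 74.8 = 24 × 363.9733 ≈ 8735.358 mm = 8.73536 m.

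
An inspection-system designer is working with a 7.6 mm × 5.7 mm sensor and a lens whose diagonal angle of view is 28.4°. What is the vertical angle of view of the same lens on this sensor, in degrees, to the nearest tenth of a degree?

Sensor diagonal = √(7.6² + 5.7²) = √90.2500 ≈ 9.5000 mm.
From the diagonal AOV: f = 9.5000 / (2·tan(14.2°)) = 9.5000 / 0.50608 ≈ 18.7718 mm.
Vertical AOV = 2·arctan(5.7 / (2 × 18.7718)) = 2·arctan(0.15182) ≈ 17.2658°.

17.3°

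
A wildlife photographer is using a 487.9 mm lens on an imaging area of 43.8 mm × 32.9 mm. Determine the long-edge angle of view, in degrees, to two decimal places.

Angle of view α = 2·arctan(w/2f) with w = 43.8 mm and f = 487.9 mm.
w/2f = 0.04489; arctan(0.04489) ≈ 2.5701°, so α ≈ 5.1401°.

5.14°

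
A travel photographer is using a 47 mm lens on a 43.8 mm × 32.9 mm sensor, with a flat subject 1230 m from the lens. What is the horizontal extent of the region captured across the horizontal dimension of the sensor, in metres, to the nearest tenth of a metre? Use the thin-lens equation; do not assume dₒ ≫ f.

dₒ: 1230 m = 1.23e+06 mm.
Similar triangles through the lens centre give W/dₒ = w/dᵢ; with 1/f = 1/dₒ + 1/dᵢ this gives W = w·(dₒ − f)/f.
W = 43.8 mm × (1.23e+06 − 47) / 47 = 43.8 × 26169.2128 ≈ 1146211.519 mm = 1146.21 m.

1146.2 m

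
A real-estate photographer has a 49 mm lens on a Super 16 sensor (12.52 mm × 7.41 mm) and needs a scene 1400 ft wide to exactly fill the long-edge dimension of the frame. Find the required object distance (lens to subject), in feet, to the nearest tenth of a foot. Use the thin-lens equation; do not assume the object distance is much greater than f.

W: 1400 ft × 304.8 mm/ft = 426719.99 mm.
Magnification m = w/W = dᵢ/dₒ; combined with 1/f = 1/dₒ + 1/dᵢ this gives dₒ = f·(1 + W/w).
dₒ = 49 mm × (1 + 426720/12.52) = 49 × 34084.0660 ≈ 1670119.234 mm = 1670119.234/304.8 ft = 5479.39 ft.

5479.4 ft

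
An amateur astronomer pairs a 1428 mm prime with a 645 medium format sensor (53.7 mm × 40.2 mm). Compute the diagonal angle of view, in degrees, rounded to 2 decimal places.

2.69°

Sensor diagonal = √(53.7² + 40.2²) = √4499.7300 ≈ 67.0800 mm.
Angle of view α = 2·arctan(d/2f) with d = 67.0800 mm and f = 1428 mm.
d/2f = 0.02349; arctan(0.02349) ≈ 1.3455°, so α ≈ 2.6910°.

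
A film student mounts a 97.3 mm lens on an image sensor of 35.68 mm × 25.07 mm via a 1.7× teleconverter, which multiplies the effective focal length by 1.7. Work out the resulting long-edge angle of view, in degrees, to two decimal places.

Effective focal length f = 97.3 × 1.7 = 165.41 mm.
α = 2·arctan(35.68 / (2 × 165.41)) = 2·arctan(0.10785) ≈ 12.3115°.

12.31°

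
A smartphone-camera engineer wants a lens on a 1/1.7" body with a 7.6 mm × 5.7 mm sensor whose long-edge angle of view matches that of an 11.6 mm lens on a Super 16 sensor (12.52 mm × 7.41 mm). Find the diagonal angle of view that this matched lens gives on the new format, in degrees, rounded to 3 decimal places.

68.005°

Equal long-edge AOV ⇒ f₂ = f₁ · 7.6/12.52 = 11.6 × 0.60703 ≈ 7.0415 mm.
Sensor diagonal = √(7.6² + 5.7²) = √90.2500 ≈ 9.5000 mm.
Diagonal AOV on the new format = 2·arctan(9.5000 / (2 × 7.0415)) = 2·arctan(0.67457) ≈ 68.0048°.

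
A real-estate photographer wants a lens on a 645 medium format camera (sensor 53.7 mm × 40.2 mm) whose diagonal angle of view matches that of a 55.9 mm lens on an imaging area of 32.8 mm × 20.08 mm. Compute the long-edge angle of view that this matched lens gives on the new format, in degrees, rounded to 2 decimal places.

30.79°

Sensor diagonal = √(32.8² + 20.08²) = √1479.0464 ≈ 38.4584 mm.
Sensor diagonal = √(53.7² + 40.2²) = √4499.7300 ≈ 67.0800 mm.
Equal diagonal AOV ⇒ f₂ = f₁ · 67.0800/38.4584 = 55.9 × 1.74422 ≈ 97.5021 mm.
Long-edge AOV on the new format = 2·arctan(53.7 / (2 × 97.5021)) = 2·arctan(0.27538) ≈ 30.7928°.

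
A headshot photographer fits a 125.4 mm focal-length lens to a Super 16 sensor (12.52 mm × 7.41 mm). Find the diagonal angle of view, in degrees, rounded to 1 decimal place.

Sensor diagonal = √(12.52² + 7.41²) = √211.6585 ≈ 14.5485 mm.
Angle of view α = 2·arctan(d/2f) with d = 14.5485 mm and f = 125.4 mm.
d/2f = 0.05801; arctan(0.05801) ≈ 3.3199°, so α ≈ 6.6398°.

6.6°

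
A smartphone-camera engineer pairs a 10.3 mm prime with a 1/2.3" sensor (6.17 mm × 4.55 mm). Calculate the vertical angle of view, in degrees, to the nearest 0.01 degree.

Angle of view α = 2·arctan(h/2f) with h = 4.55 mm and f = 10.3 mm.
h/2f = 0.22087; arctan(0.22087) ≈ 12.4552°, so α ≈ 24.9103°.

24.91°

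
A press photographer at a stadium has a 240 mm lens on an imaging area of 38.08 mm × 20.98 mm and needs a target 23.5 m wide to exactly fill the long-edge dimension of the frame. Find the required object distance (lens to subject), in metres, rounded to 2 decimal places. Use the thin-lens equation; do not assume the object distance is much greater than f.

W: 23.5 m = 23500 mm.
Magnification m = w/W = dᵢ/dₒ; combined with 1/f = 1/dₒ + 1/dᵢ this gives dₒ = f·(1 + W/w).
dₒ = 240 mm × (1 + 23500/38.08) = 240 × 618.1218 ≈ 148349.244 mm = 148.349 m.

148.35 m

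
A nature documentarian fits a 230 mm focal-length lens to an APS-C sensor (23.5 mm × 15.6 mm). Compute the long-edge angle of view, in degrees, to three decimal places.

5.849°

Angle of view α = 2·arctan(w/2f) with w = 23.5 mm and f = 230 mm.
w/2f = 0.05109; arctan(0.05109) ≈ 2.9245°, so α ≈ 5.8490°.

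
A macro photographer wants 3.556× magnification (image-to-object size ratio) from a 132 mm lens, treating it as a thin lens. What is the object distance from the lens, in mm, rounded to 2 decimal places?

With m = dᵢ/dₒ and 1/f = 1/dₒ + 1/dᵢ, substituting dᵢ = m·dₒ gives 1/f = (1 + 1/m)/dₒ, hence dₒ = f·(1 + 1/m).
dₒ = 132 × (1 + 1/3.556) = 132 × 1.28121 ≈ 169.120 mm.

169.12 mm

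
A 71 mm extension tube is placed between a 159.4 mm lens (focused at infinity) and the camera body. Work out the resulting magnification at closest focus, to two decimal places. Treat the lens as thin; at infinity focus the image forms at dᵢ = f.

0.45×

The tube moves the image plane from f to f + e, so dᵢ = 159.4 + 71 = 230.4 mm. Focus is achieved when 1/f = 1/dₒ + 1/dᵢ, giving dₒ = 1/(1/f − 1/(f+e)).
Magnification m = dᵢ/dₒ = (f+e)·(1/f − 1/(f+e)) = e/f = 71/159.4 ≈ 0.4454.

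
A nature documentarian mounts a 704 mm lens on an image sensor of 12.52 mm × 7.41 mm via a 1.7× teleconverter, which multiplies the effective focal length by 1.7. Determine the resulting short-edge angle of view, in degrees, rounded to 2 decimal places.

Effective focal length f = 704 × 1.7 = 1196.8 mm.
α = 2·arctan(7.41 / (2 × 1196.8)) = 2·arctan(0.00310) ≈ 0.3547°.

0.35°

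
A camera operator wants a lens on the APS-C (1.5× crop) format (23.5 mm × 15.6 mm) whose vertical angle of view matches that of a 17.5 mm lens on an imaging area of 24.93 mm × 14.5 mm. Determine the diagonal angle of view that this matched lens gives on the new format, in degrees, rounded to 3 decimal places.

73.672°

Equal vertical AOV ⇒ f₂ = f₁ · 15.6/14.5 = 17.5 × 1.07586 ≈ 18.8276 mm.
Sensor diagonal = √(23.5² + 15.6²) = √795.6100 ≈ 28.2066 mm.
Diagonal AOV on the new format = 2·arctan(28.2066 / (2 × 18.8276)) = 2·arctan(0.74908) ≈ 73.6719°.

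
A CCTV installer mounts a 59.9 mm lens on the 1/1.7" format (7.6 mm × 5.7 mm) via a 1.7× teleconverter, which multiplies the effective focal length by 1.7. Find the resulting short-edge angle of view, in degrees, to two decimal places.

3.21°

Effective focal length f = 59.9 × 1.7 = 101.83 mm.
α = 2·arctan(5.7 / (2 × 101.83)) = 2·arctan(0.02799) ≈ 3.2063°.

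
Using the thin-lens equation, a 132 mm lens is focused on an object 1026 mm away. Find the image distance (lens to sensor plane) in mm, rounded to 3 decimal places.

151.490 mm

1/dᵢ = 1/f − 1/dₒ = 1/132 − 1/1026 = 0.0066011 mm⁻¹.
dᵢ = 1/0.0066011 ≈ 151.4899 mm.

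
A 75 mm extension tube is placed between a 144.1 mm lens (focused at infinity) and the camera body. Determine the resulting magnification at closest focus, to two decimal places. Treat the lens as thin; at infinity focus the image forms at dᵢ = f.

The tube moves the image plane from f to f + e, so dᵢ = 144.1 + 75 = 219.1 mm. Focus is achieved when 1/f = 1/dₒ + 1/dᵢ, giving dₒ = 1/(1/f − 1/(f+e)).
Magnification m = dᵢ/dₒ = (f+e)·(1/f − 1/(f+e)) = e/f = 75/144.1 ≈ 0.5205.

0.52×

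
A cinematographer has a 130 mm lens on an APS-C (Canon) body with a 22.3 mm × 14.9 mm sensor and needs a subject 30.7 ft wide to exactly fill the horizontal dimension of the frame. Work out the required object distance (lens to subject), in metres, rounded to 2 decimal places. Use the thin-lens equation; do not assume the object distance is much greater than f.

W: 30.7 ft × 304.8 mm/ft = 9357.36 mm.
Magnification m = w/W = dᵢ/dₒ; combined with 1/f = 1/dₒ + 1/dᵢ this gives dₒ = f·(1 + W/w).
dₒ = 130 mm × (1 + 9357.36/22.3) = 130 × 420.6125 ≈ 54679.631 mm = 54.6796 m.

54.68 m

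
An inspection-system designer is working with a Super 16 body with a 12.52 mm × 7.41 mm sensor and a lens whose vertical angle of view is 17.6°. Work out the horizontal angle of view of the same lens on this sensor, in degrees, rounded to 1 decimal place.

From the vertical AOV: f = 7.41 / (2·tan(8.8°)) = 7.41 / 0.30962 ≈ 23.9328 mm.
Horizontal AOV = 2·arctan(12.52 / (2 × 23.9328)) = 2·arctan(0.26157) ≈ 29.3164°.

29.3°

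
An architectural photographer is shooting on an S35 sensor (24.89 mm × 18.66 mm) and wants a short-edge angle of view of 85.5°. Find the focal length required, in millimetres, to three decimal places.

From α = 2·arctan(h/2f) we get f = h / (2·tan(α/2)).
With h = 18.66 mm and α/2 = 42.75°, tan(α/2) ≈ 0.92439, so f ≈ 18.66 / 1.84878 ≈ 10.0931 mm.

10.093 mm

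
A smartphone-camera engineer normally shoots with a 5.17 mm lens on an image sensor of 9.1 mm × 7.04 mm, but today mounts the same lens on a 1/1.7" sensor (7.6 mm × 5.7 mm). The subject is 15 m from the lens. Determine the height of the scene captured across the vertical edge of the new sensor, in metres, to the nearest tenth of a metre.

16.5 m

The focal length stays 5.17 mm; the relevant sensor dimension is now h = 5.7 mm. Object distance dₒ = 15 m = 15000 mm.
Thin-lens field height W = h·(dₒ − f)/f = 5.7 × (15000 − 5.17)/5.17 ≈ 16532.018 mm = 16.532 m.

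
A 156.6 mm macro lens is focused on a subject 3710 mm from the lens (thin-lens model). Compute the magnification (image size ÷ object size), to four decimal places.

0.0441×

Thin lens: 1/f = 1/dₒ + 1/dᵢ → 1/dᵢ = 1/156.6 − 1/3710 = 0.0061162 mm⁻¹, so dᵢ ≈ 163.5014 mm.
Magnification m = dᵢ/dₒ = 163.5014/3710 ≈ 0.04407.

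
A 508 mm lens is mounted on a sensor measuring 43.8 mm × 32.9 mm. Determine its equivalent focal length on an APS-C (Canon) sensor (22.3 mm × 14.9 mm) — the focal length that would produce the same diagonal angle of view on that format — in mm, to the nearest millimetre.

249 mm

Sensor diagonal = √(43.8² + 32.9²) = √3000.8500 ≈ 54.7800 mm.
Sensor diagonal = √(22.3² + 14.9²) = √719.3000 ≈ 26.8198 mm.
Equal angle of view means equal diagonal/f ratio, so f₂ = f₁ · (diagonal₂/diagonal₁) = 508 × 26.8198/54.7800.
f₂ = 508 × 0.48959 ≈ 248.712 mm.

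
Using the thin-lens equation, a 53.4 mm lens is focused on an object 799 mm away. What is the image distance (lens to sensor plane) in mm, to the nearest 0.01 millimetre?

57.22 mm

1/dᵢ = 1/f − 1/dₒ = 1/53.4 − 1/799 = 0.0174750 mm⁻¹.
dᵢ = 1/0.0174750 ≈ 57.2245 mm.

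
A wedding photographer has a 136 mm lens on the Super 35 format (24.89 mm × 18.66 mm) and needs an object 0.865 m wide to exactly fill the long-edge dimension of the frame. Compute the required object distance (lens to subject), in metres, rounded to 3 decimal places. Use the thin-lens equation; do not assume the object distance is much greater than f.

W: 0.865 m = 865 mm.
Magnification m = w/W = dᵢ/dₒ; combined with 1/f = 1/dₒ + 1/dᵢ this gives dₒ = f·(1 + W/w).
dₒ = 136 mm × (1 + 865/24.89) = 136 × 35.7529 ≈ 4862.396 mm = 4.8624 m.

4.862 m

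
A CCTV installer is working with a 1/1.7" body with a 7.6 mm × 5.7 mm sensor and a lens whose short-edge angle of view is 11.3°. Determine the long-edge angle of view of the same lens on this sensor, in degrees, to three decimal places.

15.029°

From the short-edge AOV: f = 5.7 / (2·tan(5.65°)) = 5.7 / 0.19786 ≈ 28.8077 mm.
Long-edge AOV = 2·arctan(7.6 / (2 × 28.8077)) = 2·arctan(0.13191) ≈ 15.0289°.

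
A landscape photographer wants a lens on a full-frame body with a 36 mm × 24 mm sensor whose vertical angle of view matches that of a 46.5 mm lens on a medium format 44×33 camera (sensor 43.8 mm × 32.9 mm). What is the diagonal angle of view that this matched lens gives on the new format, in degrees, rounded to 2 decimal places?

65.06°

Equal vertical AOV ⇒ f₂ = f₁ · 24/32.9 = 46.5 × 0.72948 ≈ 33.9210 mm.
Sensor diagonal = √(36² + 24²) = √1872.0000 ≈ 43.2666 mm.
Diagonal AOV on the new format = 2·arctan(43.2666 / (2 × 33.9210)) = 2·arctan(0.63776) ≈ 65.0559°.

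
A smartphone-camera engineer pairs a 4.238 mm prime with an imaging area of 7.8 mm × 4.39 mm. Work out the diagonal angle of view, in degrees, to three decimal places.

Sensor diagonal = √(7.8² + 4.39²) = √80.1121 ≈ 8.9505 mm.
Angle of view α = 2·arctan(d/2f) with d = 8.9505 mm and f = 4.238 mm.
d/2f = 1.05599; arctan(1.05599) ≈ 46.5598°, so α ≈ 93.1196°.

93.120°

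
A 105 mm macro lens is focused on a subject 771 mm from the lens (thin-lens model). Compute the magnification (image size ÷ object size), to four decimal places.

0.1577×

Thin lens: 1/f = 1/dₒ + 1/dᵢ → 1/dᵢ = 1/105 − 1/771 = 0.0082268 mm⁻¹, so dᵢ ≈ 121.5541 mm.
Magnification m = dᵢ/dₒ = 121.5541/771 ≈ 0.15766.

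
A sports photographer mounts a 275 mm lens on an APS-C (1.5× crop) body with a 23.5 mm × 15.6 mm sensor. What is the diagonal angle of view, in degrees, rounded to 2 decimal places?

5.87°

Sensor diagonal = √(23.5² + 15.6²) = √795.6100 ≈ 28.2066 mm.
Angle of view α = 2·arctan(d/2f) with d = 28.2066 mm and f = 275 mm.
d/2f = 0.05128; arctan(0.05128) ≈ 2.9358°, so α ≈ 5.8716°.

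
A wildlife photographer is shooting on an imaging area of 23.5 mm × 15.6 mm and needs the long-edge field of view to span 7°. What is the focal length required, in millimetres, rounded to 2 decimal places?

192.11 mm

From α = 2·arctan(w/2f) we get f = w / (2·tan(α/2)).
With w = 23.5 mm and α/2 = 3.5°, tan(α/2) ≈ 0.06116, so f ≈ 23.5 / 0.12233 ≈ 192.1108 mm.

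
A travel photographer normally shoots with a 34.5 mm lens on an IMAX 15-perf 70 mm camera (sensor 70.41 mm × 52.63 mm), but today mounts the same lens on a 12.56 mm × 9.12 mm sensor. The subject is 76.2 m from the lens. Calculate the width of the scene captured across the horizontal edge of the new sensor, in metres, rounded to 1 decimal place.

The focal length stays 34.5 mm; the relevant sensor dimension is now w = 12.56 mm. Object distance dₒ = 76.2 m = 76200 mm.
Thin-lens field width W = w·(dₒ − f)/f = 12.56 × (76200 − 34.5)/34.5 ≈ 27728.657 mm = 27.7287 m.

27.7 m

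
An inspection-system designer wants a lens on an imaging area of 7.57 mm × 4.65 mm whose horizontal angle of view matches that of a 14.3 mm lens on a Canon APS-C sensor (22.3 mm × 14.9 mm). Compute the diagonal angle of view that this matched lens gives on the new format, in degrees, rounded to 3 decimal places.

Equal horizontal AOV ⇒ f₂ = f₁ · 7.57/22.3 = 14.3 × 0.33946 ≈ 4.8543 mm.
Sensor diagonal = √(7.57² + 4.65²) = √78.9274 ≈ 8.8841 mm.
Diagonal AOV on the new format = 2·arctan(8.8841 / (2 × 4.8543)) = 2·arctan(0.91508) ≈ 84.9217°.

84.922°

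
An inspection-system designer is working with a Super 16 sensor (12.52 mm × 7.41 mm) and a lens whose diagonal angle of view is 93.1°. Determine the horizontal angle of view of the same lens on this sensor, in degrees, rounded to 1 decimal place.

84.5°

Sensor diagonal = √(12.52² + 7.41²) = √211.6585 ≈ 14.5485 mm.
From the diagonal AOV: f = 14.5485 / (2·tan(46.55°)) = 14.5485 / 2.11125 ≈ 6.8909 mm.
Horizontal AOV = 2·arctan(12.52 / (2 × 6.8909)) = 2·arctan(0.90844) ≈ 84.5064°.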